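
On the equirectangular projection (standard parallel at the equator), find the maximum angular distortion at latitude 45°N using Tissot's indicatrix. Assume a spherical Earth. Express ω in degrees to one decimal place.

For the equirectangular projection with φ₀ = 0 (plate carrée), h = 1 along meridians and k = sec φ along parallels.
At 45°: h = 1.000, k = 1.414; principal scales a = 1.414, b = 1.000.
sin(ω/2) = (a − b)/(a + b) = 0.4142/2.414 = 0.1716, so ω = 2 arcsin(0.1716) ≈ 19.8°.

19.8°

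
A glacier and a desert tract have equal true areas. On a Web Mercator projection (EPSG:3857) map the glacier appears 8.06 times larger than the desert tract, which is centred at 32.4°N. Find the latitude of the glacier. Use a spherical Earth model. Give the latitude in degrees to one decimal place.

For equal true areas on Mercator, apparent areas scale as sec²φ, so the ratio is cos²φ₂ / cos²φ₁.
cos²φ₂ / cos²φ₁ = 8.06  ⇒  cos φ₁ = cos 32.4° / √8.06 = 0.8443/2.839 = 0.2974.
φ₁ = arccos(0.2974) ≈ 72.7°.

72.7°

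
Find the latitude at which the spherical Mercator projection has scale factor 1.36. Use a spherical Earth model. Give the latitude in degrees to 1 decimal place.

42.7°

Mercator scale is k = sec φ = 1/cos φ.
1/cos φ = 1.36  ⇒  cos φ = 0.7353  ⇒  φ = arccos(0.7353) ≈ 42.7°.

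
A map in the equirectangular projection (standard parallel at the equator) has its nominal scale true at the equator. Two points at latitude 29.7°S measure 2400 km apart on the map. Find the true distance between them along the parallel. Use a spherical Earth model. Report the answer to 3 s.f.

In the plate carrée (x = Rλ, y = Rφ), meridians are true-scale (h = 1) and parallels are stretched by k = sec φ.
Along the parallel at 29.7°, map distances are exaggerated by k = sec 29.7° = 1.151.
True distance = 2400 / 1.151 = 2400 × cos 29.7° ≈ 2080 km.

2080 km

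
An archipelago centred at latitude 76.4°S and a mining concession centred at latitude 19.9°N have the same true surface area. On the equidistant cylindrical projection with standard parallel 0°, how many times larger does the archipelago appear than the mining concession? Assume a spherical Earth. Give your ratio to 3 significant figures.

In the plate carrée (x = Rλ, y = Rφ), meridians are true-scale (h = 1) and parallels are stretched by k = sec φ.
Areal scale at 76.4°: h·k = 1.000 × 4.253 = 4.253.
Areal scale at 19.9°: h·k = 1.000 × 1.064 = 1.064.
Ratio = 4.253/1.064 ≈ 4.00.

4.00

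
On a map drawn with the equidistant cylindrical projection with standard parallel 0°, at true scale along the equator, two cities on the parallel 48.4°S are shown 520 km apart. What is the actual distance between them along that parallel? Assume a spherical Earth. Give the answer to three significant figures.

345 km

In the plate carrée (x = Rλ, y = Rφ), meridians are true-scale (h = 1) and parallels are stretched by k = sec φ.
Along the parallel at 48.4°, map distances are exaggerated by k = sec 48.4° = 1.506.
True distance = 520 / 1.506 = 520 × cos 48.4° ≈ 345 km.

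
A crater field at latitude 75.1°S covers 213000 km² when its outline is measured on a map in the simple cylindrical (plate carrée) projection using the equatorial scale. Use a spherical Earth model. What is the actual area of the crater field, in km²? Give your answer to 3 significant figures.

54800 km²

In the plate carrée (x = Rλ, y = Rφ), meridians are true-scale (h = 1) and parallels are stretched by k = sec φ.
Areal scale = h·k = 1 × sec φ; at 75.1°, h = 1.000, k = 3.889, so h·k = 3.889.
True area = apparent / (areal scale) = 213000 / 3.889 ≈ 54800 km².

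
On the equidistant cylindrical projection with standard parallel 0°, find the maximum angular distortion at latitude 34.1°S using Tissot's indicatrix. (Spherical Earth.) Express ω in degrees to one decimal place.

10.8°

In the plate carrée (x = Rλ, y = Rφ), meridians are true-scale (h = 1) and parallels are stretched by k = sec φ.
At 34.1°: h = 1.000, k = 1.208; principal scales a = 1.208, b = 1.000.
sin(ω/2) = (a − b)/(a + b) = 0.2076/2.208 = 0.09406, so ω = 2 arcsin(0.09406) ≈ 10.8°.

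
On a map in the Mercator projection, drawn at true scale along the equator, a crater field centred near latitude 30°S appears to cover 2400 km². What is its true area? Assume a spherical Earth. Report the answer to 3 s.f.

1800 km²

Mercator is conformal, so the point scale is isotropic: h = k = sec φ = 1/cos φ.
Areal scale = k² = sec²φ = 1/cos²(30°) = 1/0.8660² = 1.333.
True area = apparent / (areal scale) = 2400 / 1.333 ≈ 1800 km².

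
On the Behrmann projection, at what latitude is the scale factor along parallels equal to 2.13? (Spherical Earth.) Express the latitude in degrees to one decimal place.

The Behrmann projection is cylindrical equal-area with φ₀ = 30°. For cylindrical equal-area with standard parallel φ₀, h = cos φ / cos φ₀ and k = cos φ₀ / cos φ, so h·k = 1.
k = cos φ₀ / cos φ = 2.13  ⇒  cos φ = cos 30° / 2.13 = 0.4066.
φ = arccos(0.4066) ≈ 66.0°.

66.0°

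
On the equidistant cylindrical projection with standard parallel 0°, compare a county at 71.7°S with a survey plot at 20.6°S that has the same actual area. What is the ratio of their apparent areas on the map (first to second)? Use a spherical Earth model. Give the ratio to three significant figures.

Plate carrée maps x = Rλ, y = Rφ. The meridian scale is h = 1 and the parallel scale is k = 1/cos φ = sec φ.
Areal scale at 71.7°: h·k = 1.000 × 3.185 = 3.185.
Areal scale at 20.6°: h·k = 1.000 × 1.068 = 1.068.
Ratio = 3.185/1.068 ≈ 2.98.

2.98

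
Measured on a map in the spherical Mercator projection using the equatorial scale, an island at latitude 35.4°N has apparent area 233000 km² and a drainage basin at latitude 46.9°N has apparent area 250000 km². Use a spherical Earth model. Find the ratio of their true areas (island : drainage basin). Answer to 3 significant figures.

1.33

On Mercator the areal scale is sec²φ, so true area = apparent × cos²φ.
True area of island: 233000 × cos²(35.4°) = 233000 × 0.6644 = 154800 km².
True area of drainage basin: 250000 × cos²(46.9°) = 250000 × 0.4669 = 116700 km².
Ratio = 154800 / 116700 ≈ 1.33.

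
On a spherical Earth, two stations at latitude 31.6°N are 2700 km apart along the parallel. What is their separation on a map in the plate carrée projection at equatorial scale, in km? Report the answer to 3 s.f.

3170 km

For the equirectangular projection with φ₀ = 0 (plate carrée), h = 1 along meridians and k = sec φ along parallels.
Along the parallel, k = sec 31.6° = 1/0.8517 = 1.174.
Map distance = 2700 × 1.174 ≈ 3170 km.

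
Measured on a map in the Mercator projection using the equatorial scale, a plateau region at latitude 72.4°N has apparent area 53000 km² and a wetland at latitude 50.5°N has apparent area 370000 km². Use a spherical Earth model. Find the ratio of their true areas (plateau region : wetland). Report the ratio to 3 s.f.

On Mercator the areal scale is sec²φ, so true area = apparent × cos²φ.
True area of plateau region: 53000 × cos²(72.4°) = 53000 × 0.09143 = 4846 km².
True area of wetland: 370000 × cos²(50.5°) = 370000 × 0.4046 = 149700 km².
Ratio = 4846 / 149700 ≈ 0.0324.

0.0324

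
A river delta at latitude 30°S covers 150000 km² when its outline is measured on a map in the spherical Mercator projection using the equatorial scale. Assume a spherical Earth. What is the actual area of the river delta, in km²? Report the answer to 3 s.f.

112000 km²

Mercator is conformal, so the point scale is isotropic: h = k = sec φ = 1/cos φ.
Areal scale = k² = sec²φ = 1/cos²(30°) = 1/0.8660² = 1.333.
True area = apparent / (areal scale) = 150000 / 1.333 ≈ 112000 km².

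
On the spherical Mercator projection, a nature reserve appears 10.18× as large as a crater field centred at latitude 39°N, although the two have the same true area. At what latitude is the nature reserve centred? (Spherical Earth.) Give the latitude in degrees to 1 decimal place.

75.9°

For equal true areas on Mercator, apparent areas scale as sec²φ, so the ratio is cos²φ₂ / cos²φ₁.
cos²φ₂ / cos²φ₁ = 10.18  ⇒  cos φ₁ = cos 39° / √10.18 = 0.7771/3.191 = 0.2436.
φ₁ = arccos(0.2436) ≈ 75.9°.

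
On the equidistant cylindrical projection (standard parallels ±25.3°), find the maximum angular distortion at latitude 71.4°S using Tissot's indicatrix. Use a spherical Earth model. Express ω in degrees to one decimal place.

In the equirectangular projection with standard parallel φ₀ = 25.3° (x = Rλ cos φ₀, y = Rφ), meridians are true-scale (h = 1) and the parallel scale is k = cos φ₀ / cos φ.
At 71.4°: h = 1.000, k = 2.834; principal scales a = 2.834, b = 1.000.
sin(ω/2) = (a − b)/(a + b) = 1.834/3.834 = 0.4784, so ω = 2 arcsin(0.4784) ≈ 57.2°.

57.2°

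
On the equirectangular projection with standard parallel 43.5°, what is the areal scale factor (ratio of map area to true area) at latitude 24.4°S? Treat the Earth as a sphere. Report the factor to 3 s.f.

0.797

With standard parallel φ₀ = 43.5°, the equirectangular projection gives x = Rλ cos φ₀, y = Rφ, so h = 1 and k = cos 43.5° / cos φ.
Areal scale = h·k = 1 × cos φ₀ / cos φ; at 24.4°, h = 1.000, k = 0.7965, so h·k = 0.7965.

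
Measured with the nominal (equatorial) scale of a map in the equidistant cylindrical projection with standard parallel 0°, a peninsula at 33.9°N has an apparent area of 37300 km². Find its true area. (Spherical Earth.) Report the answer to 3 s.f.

Plate carrée maps x = Rλ, y = Rφ. The meridian scale is h = 1 and the parallel scale is k = 1/cos φ = sec φ.
Areal scale = h·k = 1 × sec φ; at 33.9°, h = 1.000, k = 1.205, so h·k = 1.205.
True area = apparent / (areal scale) = 37300 / 1.205 ≈ 31000 km².

31000 km²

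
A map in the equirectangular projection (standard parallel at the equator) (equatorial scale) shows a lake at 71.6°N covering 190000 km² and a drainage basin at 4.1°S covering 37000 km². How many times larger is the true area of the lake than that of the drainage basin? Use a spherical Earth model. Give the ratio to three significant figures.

Plate carrée has h = 1 and k = sec φ, giving areal scale sec φ; true area = (apparent area) · cos φ.
True area of lake: 190000 × cos(71.6°) = 190000 × 0.3156 = 59970 km².
True area of drainage basin: 37000 × cos(4.1°) = 37000 × 0.9974 = 36910 km².
Ratio = 59970 / 36910 ≈ 1.63.

1.63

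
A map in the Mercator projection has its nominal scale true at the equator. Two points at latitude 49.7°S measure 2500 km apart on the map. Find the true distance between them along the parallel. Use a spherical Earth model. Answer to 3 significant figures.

Mercator is conformal, so the point scale is isotropic: h = k = sec φ = 1/cos φ.
Along the parallel at 49.7°, map distances are exaggerated by k = sec 49.7° = 1.546.
True distance = 2500 / 1.546 = 2500 × cos 49.7° ≈ 1620 km.

1620 km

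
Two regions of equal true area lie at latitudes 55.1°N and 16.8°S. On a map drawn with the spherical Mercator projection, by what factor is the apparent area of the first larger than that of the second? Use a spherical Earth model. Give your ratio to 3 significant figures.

2.80

Mercator is conformal with k = sec φ, so areal scale = k² = sec²φ.
At 55.1°: sec²(55.1°) = 1/0.5721² = 3.055.
At 16.8°: sec²(16.8°) = 1/0.9573² = 1.091.
Ratio = 3.055/1.091 = cos²(16.8°)/cos²(55.1°) ≈ 2.80.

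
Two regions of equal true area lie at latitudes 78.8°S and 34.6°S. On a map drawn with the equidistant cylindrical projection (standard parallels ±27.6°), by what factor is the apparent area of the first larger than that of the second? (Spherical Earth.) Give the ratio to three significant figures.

4.24

In the equirectangular projection with standard parallel φ₀ = 27.6° (x = Rλ cos φ₀, y = Rφ), meridians are true-scale (h = 1) and the parallel scale is k = cos φ₀ / cos φ.
Areal scale at 78.8°: h·k = 1.000 × 4.563 = 4.563.
Areal scale at 34.6°: h·k = 1.000 × 1.077 = 1.077.
Ratio = 4.563/1.077 ≈ 4.24.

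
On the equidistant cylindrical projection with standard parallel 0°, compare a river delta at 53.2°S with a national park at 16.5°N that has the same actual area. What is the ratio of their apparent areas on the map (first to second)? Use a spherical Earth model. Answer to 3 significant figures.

1.60

For the equirectangular projection with φ₀ = 0 (plate carrée), h = 1 along meridians and k = sec φ along parallels.
Areal scale at 53.2°: h·k = 1.000 × 1.669 = 1.669.
Areal scale at 16.5°: h·k = 1.000 × 1.043 = 1.043.
Ratio = 1.669/1.043 ≈ 1.60.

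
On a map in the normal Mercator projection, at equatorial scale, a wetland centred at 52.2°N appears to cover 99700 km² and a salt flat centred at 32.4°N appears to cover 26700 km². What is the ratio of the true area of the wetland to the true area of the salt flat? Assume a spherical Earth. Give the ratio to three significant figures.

Mercator's areal exaggeration is sec²φ; hence true area = (apparent area) · cos²φ.
True area of wetland: 99700 × cos²(52.2°) = 99700 × 0.3757 = 37450 km².
True area of salt flat: 26700 × cos²(32.4°) = 26700 × 0.7129 = 19030 km².
Ratio = 37450 / 19030 ≈ 1.97.

1.97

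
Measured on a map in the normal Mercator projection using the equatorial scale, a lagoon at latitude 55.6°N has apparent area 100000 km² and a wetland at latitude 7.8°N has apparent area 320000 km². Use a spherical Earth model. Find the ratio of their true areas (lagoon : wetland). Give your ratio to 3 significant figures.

0.102

Since Mercator area scale is 1/cos²φ, the true area equals the apparent area multiplied by cos²φ.
True area of lagoon: 100000 × cos²(55.6°) = 100000 × 0.3192 = 31920 km².
True area of wetland: 320000 × cos²(7.8°) = 320000 × 0.9816 = 314100 km².
Ratio = 31920 / 314100 ≈ 0.102.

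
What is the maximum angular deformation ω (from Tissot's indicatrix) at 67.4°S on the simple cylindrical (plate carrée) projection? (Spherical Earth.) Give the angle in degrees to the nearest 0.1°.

In the plate carrée (x = Rλ, y = Rφ), meridians are true-scale (h = 1) and parallels are stretched by k = sec φ.
At 67.4°: h = 1.000, k = 2.602; principal scales a = 2.602, b = 1.000.
sin(ω/2) = (a − b)/(a + b) = 1.602/3.602 = 0.4448, so ω = 2 arcsin(0.4448) ≈ 52.8°.

52.8°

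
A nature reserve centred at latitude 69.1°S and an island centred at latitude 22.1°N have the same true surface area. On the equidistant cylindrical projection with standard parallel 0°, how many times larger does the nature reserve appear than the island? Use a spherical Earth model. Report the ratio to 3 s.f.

2.60

Plate carrée maps x = Rλ, y = Rφ. The meridian scale is h = 1 and the parallel scale is k = 1/cos φ = sec φ.
Areal scale at 69.1°: h·k = 1.000 × 2.803 = 2.803.
Areal scale at 22.1°: h·k = 1.000 × 1.079 = 1.079.
Ratio = 2.803/1.079 ≈ 2.60.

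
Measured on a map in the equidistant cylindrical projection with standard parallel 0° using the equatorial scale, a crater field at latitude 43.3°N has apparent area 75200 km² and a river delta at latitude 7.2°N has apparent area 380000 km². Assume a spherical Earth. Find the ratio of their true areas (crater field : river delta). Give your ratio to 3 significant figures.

0.145

On the plate carrée, areal scale = h·k = 1 × sec φ, so true area = apparent × cos φ.
True area of crater field: 75200 × cos(43.3°) = 75200 × 0.7278 = 54730 km².
True area of river delta: 380000 × cos(7.2°) = 380000 × 0.9921 = 377000 km².
Ratio = 54730 / 377000 ≈ 0.145.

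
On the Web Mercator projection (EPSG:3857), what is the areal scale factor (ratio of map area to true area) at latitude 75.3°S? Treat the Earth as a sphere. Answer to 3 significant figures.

Mercator is conformal, so the point scale is isotropic: h = k = sec φ = 1/cos φ.
Areal scale = k² = sec²φ = 1/cos²(75.3°) = 1/0.2538² = 15.53.

15.5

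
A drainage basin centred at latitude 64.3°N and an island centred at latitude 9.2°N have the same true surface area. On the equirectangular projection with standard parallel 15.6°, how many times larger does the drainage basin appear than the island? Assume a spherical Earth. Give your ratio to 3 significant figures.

With standard parallel φ₀ = 15.6°, the equirectangular projection gives x = Rλ cos φ₀, y = Rφ, so h = 1 and k = cos 15.6° / cos φ.
Areal scale at 64.3°: h·k = 1.000 × 2.221 = 2.221.
Areal scale at 9.2°: h·k = 1.000 × 0.9757 = 0.9757.
Ratio = 2.221/0.9757 ≈ 2.28.

2.28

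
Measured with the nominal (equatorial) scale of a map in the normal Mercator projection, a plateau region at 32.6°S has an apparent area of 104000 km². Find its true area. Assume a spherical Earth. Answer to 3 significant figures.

73800 km²

The Mercator projection is conformal; its linear scale factor is the same in every direction and equals sec φ = 1/cos φ.
Areal scale = k² = sec²φ = 1/cos²(32.6°) = 1/0.8425² = 1.409.
True area = apparent / (areal scale) = 104000 / 1.409 ≈ 73800 km².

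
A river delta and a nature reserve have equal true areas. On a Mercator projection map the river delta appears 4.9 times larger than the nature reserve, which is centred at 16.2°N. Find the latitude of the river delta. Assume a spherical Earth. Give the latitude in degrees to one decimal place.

64.3°

Mercator areal scale is sec²φ, so apparent-area ratio = sec²φ₁ / sec²φ₂ = cos²φ₂ / cos²φ₁.
cos²φ₂ / cos²φ₁ = 4.9  ⇒  cos φ₁ = cos 16.2° / √4.9 = 0.9603/2.214 = 0.4338.
φ₁ = arccos(0.4338) ≈ 64.3°.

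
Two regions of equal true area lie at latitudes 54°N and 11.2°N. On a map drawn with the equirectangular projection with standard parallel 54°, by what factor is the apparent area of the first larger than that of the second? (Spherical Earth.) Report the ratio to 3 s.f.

In the equirectangular projection with standard parallel φ₀ = 54° (x = Rλ cos φ₀, y = Rφ), meridians are true-scale (h = 1) and the parallel scale is k = cos φ₀ / cos φ.
Areal scale at 54°: h·k = 1.000 × 1.000 = 1.000.
Areal scale at 11.2°: h·k = 1.000 × 0.5992 = 0.5992.
Ratio = 1.000/0.5992 ≈ 1.67.

1.67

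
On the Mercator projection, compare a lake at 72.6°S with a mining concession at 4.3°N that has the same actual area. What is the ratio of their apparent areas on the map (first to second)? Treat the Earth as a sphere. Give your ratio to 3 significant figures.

11.1

Mercator areal scale is sec²φ.
At 72.6°: sec²(72.6°) = 1/0.2990² = 11.18.
At 4.3°: sec²(4.3°) = 1/0.9972² = 1.006.
Ratio = 11.18/1.006 = cos²(4.3°)/cos²(72.6°) ≈ 11.1.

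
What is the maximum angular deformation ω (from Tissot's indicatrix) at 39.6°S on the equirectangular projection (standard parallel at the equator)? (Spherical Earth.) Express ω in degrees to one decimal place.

Plate carrée maps x = Rλ, y = Rφ. The meridian scale is h = 1 and the parallel scale is k = 1/cos φ = sec φ.
At 39.6°: h = 1.000, k = 1.298; principal scales a = 1.298, b = 1.000.
sin(ω/2) = (a − b)/(a + b) = 0.2978/2.298 = 0.1296, so ω = 2 arcsin(0.1296) ≈ 14.9°.

14.9°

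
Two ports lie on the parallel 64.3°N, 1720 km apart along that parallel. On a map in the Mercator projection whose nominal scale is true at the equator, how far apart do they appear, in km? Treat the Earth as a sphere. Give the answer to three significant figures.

3970 km

Mercator is conformal, so the point scale is isotropic: h = k = sec φ = 1/cos φ.
Along the parallel, k = sec 64.3° = 1/0.4337 = 2.306.
Map distance = 1720 × 2.306 ≈ 3970 km.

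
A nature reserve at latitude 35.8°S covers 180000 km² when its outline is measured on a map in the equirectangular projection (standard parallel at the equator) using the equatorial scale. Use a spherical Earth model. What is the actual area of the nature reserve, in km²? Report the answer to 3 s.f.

146000 km²

In the plate carrée (x = Rλ, y = Rφ), meridians are true-scale (h = 1) and parallels are stretched by k = sec φ.
Areal scale = h·k = 1 × sec φ; at 35.8°, h = 1.000, k = 1.233, so h·k = 1.233.
True area = apparent / (areal scale) = 180000 / 1.233 ≈ 146000 km².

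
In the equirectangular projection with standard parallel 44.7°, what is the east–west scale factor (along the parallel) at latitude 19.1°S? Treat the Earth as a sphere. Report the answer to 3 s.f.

The equidistant cylindrical projection with φ₀ = 44.7° has h = 1 (meridians true) and k = cos φ₀ / cos φ along parallels.
k = cos 44.7° / cos 19.1° = 0.7108/0.9449 = 0.7522.

0.752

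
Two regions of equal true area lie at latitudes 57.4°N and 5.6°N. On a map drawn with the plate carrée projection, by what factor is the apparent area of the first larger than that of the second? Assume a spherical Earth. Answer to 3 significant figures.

In the plate carrée (x = Rλ, y = Rφ), meridians are true-scale (h = 1) and parallels are stretched by k = sec φ.
Areal scale at 57.4°: h·k = 1.000 × 1.856 = 1.856.
Areal scale at 5.6°: h·k = 1.000 × 1.005 = 1.005.
Ratio = 1.856/1.005 ≈ 1.85.

1.85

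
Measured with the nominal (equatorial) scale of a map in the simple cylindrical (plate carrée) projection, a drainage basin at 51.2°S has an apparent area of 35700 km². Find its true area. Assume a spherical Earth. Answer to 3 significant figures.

For the equirectangular projection with φ₀ = 0 (plate carrée), h = 1 along meridians and k = sec φ along parallels.
Areal scale = h·k = 1 × sec φ; at 51.2°, h = 1.000, k = 1.596, so h·k = 1.596.
True area = apparent / (areal scale) = 35700 / 1.596 ≈ 22400 km².

22400 km²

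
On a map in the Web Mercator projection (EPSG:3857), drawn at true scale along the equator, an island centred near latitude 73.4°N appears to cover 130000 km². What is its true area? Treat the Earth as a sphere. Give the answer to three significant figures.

The Mercator projection is conformal; its linear scale factor is the same in every direction and equals sec φ = 1/cos φ.
Areal scale = k² = sec²φ = 1/cos²(73.4°) = 1/0.2857² = 12.25.
True area = apparent / (areal scale) = 130000 / 12.25 ≈ 10600 km².

10600 km²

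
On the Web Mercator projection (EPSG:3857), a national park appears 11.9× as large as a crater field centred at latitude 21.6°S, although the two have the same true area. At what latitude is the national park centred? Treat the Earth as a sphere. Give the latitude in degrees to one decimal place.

For equal true areas on Mercator, apparent areas scale as sec²φ, so the ratio is cos²φ₂ / cos²φ₁.
cos²φ₂ / cos²φ₁ = 11.9  ⇒  cos φ₁ = cos 21.6° / √11.9 = 0.9298/3.450 = 0.2695.
φ₁ = arccos(0.2695) ≈ 74.4°.

74.4°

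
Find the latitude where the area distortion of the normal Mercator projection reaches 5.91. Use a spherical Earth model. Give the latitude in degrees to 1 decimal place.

Mercator areal scale is sec²φ.
sec²φ = 5.91  ⇒  cos²φ = 0.1692  ⇒  cos φ = 0.4113.
φ = arccos(0.4113) ≈ 65.7°.

65.7°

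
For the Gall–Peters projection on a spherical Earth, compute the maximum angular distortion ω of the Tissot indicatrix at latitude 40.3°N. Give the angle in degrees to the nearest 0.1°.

Gall–Peters is a cylindrical equal-area projection with standard parallels at ±45°. A cylindrical equal-area projection with standard parallel φ₀ has meridian scale h = cos φ / cos φ₀ and parallel scale k = cos φ₀ / cos φ (so areas are preserved, h·k = 1).
At 40.3°: h = 1.079, k = 0.9271; principal scales a = 1.079, b = 0.9271.
sin(ω/2) = (a − b)/(a + b) = 0.1514/2.006 = 0.07550, so ω = 2 arcsin(0.07550) ≈ 8.7°.

8.7°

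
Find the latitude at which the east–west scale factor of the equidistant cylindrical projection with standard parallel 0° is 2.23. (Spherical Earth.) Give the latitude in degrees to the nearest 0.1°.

63.4°

Plate carrée: h = 1, k = sec φ along parallels.
sec φ = 2.23  ⇒  cos φ = 0.4484  ⇒  φ ≈ 63.4°.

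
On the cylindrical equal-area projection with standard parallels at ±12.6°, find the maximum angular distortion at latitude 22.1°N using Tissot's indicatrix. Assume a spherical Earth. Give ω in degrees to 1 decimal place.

For cylindrical equal-area with standard parallel φ₀, h = cos φ / cos φ₀ and k = cos φ₀ / cos φ, so h·k = 1.
At 22.1°: h = 0.9494, k = 1.053; principal scales a = 1.053, b = 0.9494.
sin(ω/2) = (a − b)/(a + b) = 0.1039/2.003 = 0.05189, so ω = 2 arcsin(0.05189) ≈ 5.9°.

5.9°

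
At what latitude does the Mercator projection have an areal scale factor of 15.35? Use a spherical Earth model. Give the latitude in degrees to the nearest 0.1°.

75.2°

Mercator areal scale is sec²φ.
sec²φ = 15.35  ⇒  cos²φ = 0.06515  ⇒  cos φ = 0.2552.
φ = arccos(0.2552) ≈ 75.2°.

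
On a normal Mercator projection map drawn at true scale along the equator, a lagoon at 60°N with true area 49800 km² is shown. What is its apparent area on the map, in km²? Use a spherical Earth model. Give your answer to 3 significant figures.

199000 km²

For Mercator, h = k = sec φ (a conformal cylindrical projection has a single point scale, 1/cos φ).
Areal scale = k² = sec²φ = 1/cos²(60°) = 1/0.5000² = 4.000.
Apparent area = 49800 × 4.000 ≈ 199000 km².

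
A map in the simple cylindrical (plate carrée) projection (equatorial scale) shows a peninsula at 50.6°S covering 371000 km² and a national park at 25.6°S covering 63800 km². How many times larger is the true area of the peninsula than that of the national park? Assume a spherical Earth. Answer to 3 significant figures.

Plate carrée has h = 1 and k = sec φ, giving areal scale sec φ; true area = (apparent area) · cos φ.
True area of peninsula: 371000 × cos(50.6°) = 371000 × 0.6347 = 235500 km².
True area of national park: 63800 × cos(25.6°) = 63800 × 0.9018 = 57540 km².
Ratio = 235500 / 57540 ≈ 4.09.

4.09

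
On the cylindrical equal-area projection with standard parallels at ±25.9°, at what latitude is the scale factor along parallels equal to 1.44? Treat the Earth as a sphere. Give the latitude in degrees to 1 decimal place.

For cylindrical equal-area with standard parallel φ₀, h = cos φ / cos φ₀ and k = cos φ₀ / cos φ, so h·k = 1.
k = cos φ₀ / cos φ = 1.44  ⇒  cos φ = cos 25.9° / 1.44 = 0.6247.
φ = arccos(0.6247) ≈ 51.3°.

51.3°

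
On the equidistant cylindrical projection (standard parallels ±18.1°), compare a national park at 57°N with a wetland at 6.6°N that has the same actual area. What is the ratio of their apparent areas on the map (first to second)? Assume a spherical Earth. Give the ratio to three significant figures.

With standard parallel φ₀ = 18.1°, the equirectangular projection gives x = Rλ cos φ₀, y = Rφ, so h = 1 and k = cos 18.1° / cos φ.
Areal scale at 57°: h·k = 1.000 × 1.745 = 1.745.
Areal scale at 6.6°: h·k = 1.000 × 0.9569 = 0.9569.
Ratio = 1.745/0.9569 ≈ 1.82.

1.82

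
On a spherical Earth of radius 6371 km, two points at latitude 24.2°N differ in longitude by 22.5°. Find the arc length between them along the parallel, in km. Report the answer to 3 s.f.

2280 km

Arc length along a parallel = R cos φ · Δλ (with Δλ in radians).
= 6371 × cos 24.2° × (22.5° × π/180) = 6371 × 0.9121 × 0.3927 ≈ 2280 km.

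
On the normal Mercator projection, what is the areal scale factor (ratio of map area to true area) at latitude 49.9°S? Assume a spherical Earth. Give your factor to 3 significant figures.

2.41

The Mercator projection is conformal; its linear scale factor is the same in every direction and equals sec φ = 1/cos φ.
Areal scale = k² = sec²φ = 1/cos²(49.9°) = 1/0.6441² = 2.410.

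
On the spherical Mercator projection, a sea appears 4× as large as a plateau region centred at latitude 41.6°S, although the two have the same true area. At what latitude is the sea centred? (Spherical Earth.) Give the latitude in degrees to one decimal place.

68.0°

Mercator areal scale is sec²φ, so apparent-area ratio = sec²φ₁ / sec²φ₂ = cos²φ₂ / cos²φ₁.
cos²φ₂ / cos²φ₁ = 4  ⇒  cos φ₁ = cos 41.6° / √4 = 0.7478/2.000 = 0.3739.
φ₁ = arccos(0.3739) ≈ 68.0°.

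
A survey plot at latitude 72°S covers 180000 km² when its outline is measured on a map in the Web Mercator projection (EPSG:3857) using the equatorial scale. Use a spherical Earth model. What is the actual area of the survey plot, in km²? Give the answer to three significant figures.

The Mercator projection is conformal; its linear scale factor is the same in every direction and equals sec φ = 1/cos φ.
Areal scale = k² = sec²φ = 1/cos²(72°) = 1/0.3090² = 10.47.
True area = apparent / (areal scale) = 180000 / 10.47 ≈ 17200 km².

17200 km²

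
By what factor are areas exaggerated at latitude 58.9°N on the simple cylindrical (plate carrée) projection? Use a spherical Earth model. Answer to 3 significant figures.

1.94

In the plate carrée (x = Rλ, y = Rφ), meridians are true-scale (h = 1) and parallels are stretched by k = sec φ.
Areal scale = h·k = 1 × sec φ; at 58.9°, h = 1.000, k = 1.936, so h·k = 1.936.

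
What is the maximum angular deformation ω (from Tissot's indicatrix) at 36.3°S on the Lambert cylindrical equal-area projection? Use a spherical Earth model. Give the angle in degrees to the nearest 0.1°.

24.5°

The Lambert cylindrical equal-area projection is the cylindrical equal-area projection with its standard parallel at the equator (φ₀ = 0). For cylindrical equal-area with standard parallel φ₀, h = cos φ / cos φ₀ and k = cos φ₀ / cos φ, so h·k = 1.
At 36.3°: h = 0.8059, k = 1.241; principal scales a = 1.241, b = 0.8059.
sin(ω/2) = (a − b)/(a + b) = 0.4349/2.047 = 0.2125, so ω = 2 arcsin(0.2125) ≈ 24.5°.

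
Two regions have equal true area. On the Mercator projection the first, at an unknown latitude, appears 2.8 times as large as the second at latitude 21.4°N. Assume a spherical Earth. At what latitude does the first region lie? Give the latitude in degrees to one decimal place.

For equal true areas on Mercator, apparent areas scale as sec²φ, so the ratio is cos²φ₂ / cos²φ₁.
cos²φ₂ / cos²φ₁ = 2.8  ⇒  cos φ₁ = cos 21.4° / √2.8 = 0.9311/1.673 = 0.5564.
φ₁ = arccos(0.5564) ≈ 56.2°.

56.2°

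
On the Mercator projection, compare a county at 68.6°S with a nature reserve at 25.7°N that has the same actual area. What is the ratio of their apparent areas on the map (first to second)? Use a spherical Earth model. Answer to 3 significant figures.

Mercator is conformal with k = sec φ, so areal scale = k² = sec²φ.
At 68.6°: sec²(68.6°) = 1/0.3649² = 7.511.
At 25.7°: sec²(25.7°) = 1/0.9011² = 1.232.
Ratio = 7.511/1.232 = cos²(25.7°)/cos²(68.6°) ≈ 6.10.

6.10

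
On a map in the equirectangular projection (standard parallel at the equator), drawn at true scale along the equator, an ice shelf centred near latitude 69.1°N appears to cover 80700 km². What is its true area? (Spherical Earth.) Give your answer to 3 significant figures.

Plate carrée maps x = Rλ, y = Rφ. The meridian scale is h = 1 and the parallel scale is k = 1/cos φ = sec φ.
Areal scale = h·k = 1 × sec φ; at 69.1°, h = 1.000, k = 2.803, so h·k = 2.803.
True area = apparent / (areal scale) = 80700 / 2.803 ≈ 28800 km².

28800 km²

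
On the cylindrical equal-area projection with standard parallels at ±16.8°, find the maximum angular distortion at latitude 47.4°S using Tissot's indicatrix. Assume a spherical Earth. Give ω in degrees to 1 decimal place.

39.0°

A cylindrical equal-area projection with standard parallel φ₀ has meridian scale h = cos φ / cos φ₀ and parallel scale k = cos φ₀ / cos φ (so areas are preserved, h·k = 1).
At 47.4°: h = 0.7071, k = 1.414; principal scales a = 1.414, b = 0.7071.
sin(ω/2) = (a − b)/(a + b) = 0.7073/2.121 = 0.3334, so ω = 2 arcsin(0.3334) ≈ 39.0°.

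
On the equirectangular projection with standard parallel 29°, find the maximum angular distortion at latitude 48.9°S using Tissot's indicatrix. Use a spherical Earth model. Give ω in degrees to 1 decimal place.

16.3°

With standard parallel φ₀ = 29°, the equirectangular projection gives x = Rλ cos φ₀, y = Rφ, so h = 1 and k = cos 29° / cos φ.
At 48.9°: h = 1.000, k = 1.330; principal scales a = 1.330, b = 1.000.
sin(ω/2) = (a − b)/(a + b) = 0.3305/2.330 = 0.1418, so ω = 2 arcsin(0.1418) ≈ 16.3°.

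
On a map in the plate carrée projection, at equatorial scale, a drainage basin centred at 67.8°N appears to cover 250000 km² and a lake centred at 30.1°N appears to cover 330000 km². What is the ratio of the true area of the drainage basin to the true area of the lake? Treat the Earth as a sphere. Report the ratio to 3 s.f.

0.331

On the plate carrée, areal scale = h·k = 1 × sec φ, so true area = apparent × cos φ.
True area of drainage basin: 250000 × cos(67.8°) = 250000 × 0.3778 = 94460 km².
True area of lake: 330000 × cos(30.1°) = 330000 × 0.8652 = 285500 km².
Ratio = 94460 / 285500 ≈ 0.331.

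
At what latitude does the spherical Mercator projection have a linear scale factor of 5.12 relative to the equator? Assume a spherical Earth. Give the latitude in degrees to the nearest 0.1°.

Mercator scale is k = sec φ = 1/cos φ.
1/cos φ = 5.12  ⇒  cos φ = 0.1953  ⇒  φ = arccos(0.1953) ≈ 78.7°.

78.7°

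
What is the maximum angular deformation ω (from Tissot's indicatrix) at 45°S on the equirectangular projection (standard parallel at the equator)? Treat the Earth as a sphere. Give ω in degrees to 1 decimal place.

19.8°

In the plate carrée (x = Rλ, y = Rφ), meridians are true-scale (h = 1) and parallels are stretched by k = sec φ.
At 45°: h = 1.000, k = 1.414; principal scales a = 1.414, b = 1.000.
sin(ω/2) = (a − b)/(a + b) = 0.4142/2.414 = 0.1716, so ω = 2 arcsin(0.1716) ≈ 19.8°.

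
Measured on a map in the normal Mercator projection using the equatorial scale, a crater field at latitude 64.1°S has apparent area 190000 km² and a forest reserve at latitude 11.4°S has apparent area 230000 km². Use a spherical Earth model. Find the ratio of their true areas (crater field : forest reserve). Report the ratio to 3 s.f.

On Mercator the areal scale is sec²φ, so true area = apparent × cos²φ.
True area of crater field: 190000 × cos²(64.1°) = 190000 × 0.1908 = 36250 km².
True area of forest reserve: 230000 × cos²(11.4°) = 230000 × 0.9609 = 221000 km².
Ratio = 36250 / 221000 ≈ 0.164.

0.164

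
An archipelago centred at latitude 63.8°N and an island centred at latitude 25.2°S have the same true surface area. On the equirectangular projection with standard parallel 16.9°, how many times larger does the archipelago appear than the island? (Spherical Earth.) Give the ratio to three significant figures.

2.05

The equidistant cylindrical projection with φ₀ = 16.9° has h = 1 (meridians true) and k = cos φ₀ / cos φ along parallels.
Areal scale at 63.8°: h·k = 1.000 × 2.167 = 2.167.
Areal scale at 25.2°: h·k = 1.000 × 1.057 = 1.057.
Ratio = 2.167/1.057 ≈ 2.05.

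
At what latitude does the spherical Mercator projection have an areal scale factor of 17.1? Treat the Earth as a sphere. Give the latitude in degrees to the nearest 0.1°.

76.0°

Mercator areal scale is sec²φ.
sec²φ = 17.1  ⇒  cos²φ = 0.05848  ⇒  cos φ = 0.2418.
φ = arccos(0.2418) ≈ 76.0°.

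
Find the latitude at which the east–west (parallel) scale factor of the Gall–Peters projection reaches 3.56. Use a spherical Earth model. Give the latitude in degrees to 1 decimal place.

78.5°

Gall–Peters is a cylindrical equal-area projection with standard parallels at ±45°. For cylindrical equal-area with standard parallel φ₀, h = cos φ / cos φ₀ and k = cos φ₀ / cos φ, so h·k = 1.
k = cos φ₀ / cos φ = 3.56  ⇒  cos φ = cos 45° / 3.56 = 0.1986.
φ = arccos(0.1986) ≈ 78.5°.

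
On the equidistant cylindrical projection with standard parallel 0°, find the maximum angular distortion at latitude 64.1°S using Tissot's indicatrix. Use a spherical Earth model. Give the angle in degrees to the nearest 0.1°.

46.2°

For the equirectangular projection with φ₀ = 0 (plate carrée), h = 1 along meridians and k = sec φ along parallels.
At 64.1°: h = 1.000, k = 2.289; principal scales a = 2.289, b = 1.000.
sin(ω/2) = (a − b)/(a + b) = 1.289/3.289 = 0.3920, so ω = 2 arcsin(0.3920) ≈ 46.2°.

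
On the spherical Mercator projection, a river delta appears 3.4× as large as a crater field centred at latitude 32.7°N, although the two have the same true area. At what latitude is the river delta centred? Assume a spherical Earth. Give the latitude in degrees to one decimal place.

For equal true areas on Mercator, apparent areas scale as sec²φ, so the ratio is cos²φ₂ / cos²φ₁.
cos²φ₂ / cos²φ₁ = 3.4  ⇒  cos φ₁ = cos 32.7° / √3.4 = 0.8415/1.844 = 0.4564.
φ₁ = arccos(0.4564) ≈ 62.8°.

62.8°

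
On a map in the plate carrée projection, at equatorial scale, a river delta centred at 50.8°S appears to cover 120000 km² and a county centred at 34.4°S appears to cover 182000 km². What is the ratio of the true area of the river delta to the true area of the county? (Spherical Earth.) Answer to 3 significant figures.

Plate carrée has h = 1 and k = sec φ, giving areal scale sec φ; true area = (apparent area) · cos φ.
True area of river delta: 120000 × cos(50.8°) = 120000 × 0.6320 = 75840 km².
True area of county: 182000 × cos(34.4°) = 182000 × 0.8251 = 150200 km².
Ratio = 75840 / 150200 ≈ 0.505.

0.505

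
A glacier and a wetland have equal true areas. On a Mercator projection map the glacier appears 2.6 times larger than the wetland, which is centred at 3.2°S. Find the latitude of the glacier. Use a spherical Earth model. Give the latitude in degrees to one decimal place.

For equal true areas on Mercator, apparent areas scale as sec²φ, so the ratio is cos²φ₂ / cos²φ₁.
cos²φ₂ / cos²φ₁ = 2.6  ⇒  cos φ₁ = cos 3.2° / √2.6 = 0.9984/1.612 = 0.6192.
φ₁ = arccos(0.6192) ≈ 51.7°.

51.7°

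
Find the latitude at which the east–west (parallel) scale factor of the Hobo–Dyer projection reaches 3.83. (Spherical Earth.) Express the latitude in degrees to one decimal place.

78.0°

The Hobo–Dyer projection is cylindrical equal-area with φ₀ = 37.5°. For cylindrical equal-area with standard parallel φ₀, h = cos φ / cos φ₀ and k = cos φ₀ / cos φ, so h·k = 1.
k = cos φ₀ / cos φ = 3.83  ⇒  cos φ = cos 37.5° / 3.83 = 0.2071.
φ = arccos(0.2071) ≈ 78.0°.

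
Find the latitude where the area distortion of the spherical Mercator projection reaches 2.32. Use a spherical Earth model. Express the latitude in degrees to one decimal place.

Mercator areal scale is sec²φ.
sec²φ = 2.32  ⇒  cos²φ = 0.4310  ⇒  cos φ = 0.6565.
φ = arccos(0.6565) ≈ 49.0°.

49.0°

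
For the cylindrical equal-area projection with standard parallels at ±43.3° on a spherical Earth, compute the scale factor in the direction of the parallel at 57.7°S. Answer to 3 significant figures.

For cylindrical equal-area with standard parallel φ₀, h = cos φ / cos φ₀ and k = cos φ₀ / cos φ, so h·k = 1.
k = cos 43.3° / cos 57.7° = 0.7278/0.5344 = 1.362.

1.36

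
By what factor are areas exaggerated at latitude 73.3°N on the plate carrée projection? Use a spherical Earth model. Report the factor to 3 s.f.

3.48

In the plate carrée (x = Rλ, y = Rφ), meridians are true-scale (h = 1) and parallels are stretched by k = sec φ.
Areal scale = h·k = 1 × sec φ; at 73.3°, h = 1.000, k = 3.480, so h·k = 3.480.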